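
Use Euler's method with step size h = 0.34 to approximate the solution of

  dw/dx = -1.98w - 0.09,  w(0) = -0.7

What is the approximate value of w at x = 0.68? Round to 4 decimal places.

-0.1154

Euler: w_{n+1} = w_n + h·f(x_n, w_n).
x=0.000000, w=-0.700000: f=1.296000 → w ← -0.700000 + 0.34·1.296000 = -0.259360
x=0.340000, w=-0.259360: f=0.423533 → w ← -0.259360 + 0.34·0.423533 = -0.115359
w(0.68) ≈ -0.1154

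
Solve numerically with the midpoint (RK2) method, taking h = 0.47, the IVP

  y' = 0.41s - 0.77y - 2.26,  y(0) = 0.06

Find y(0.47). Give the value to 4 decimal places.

-0.7825

Midpoint: k1 = f(s_n, y_n); k2 = f(s_n + h/2, y_n + (h/2)·k1); y_{n+1} = y_n + h·k2.
s=0.000000, y=0.060000:
  k1 = f(0.000000, 0.060000) = -2.306200
  k2 = f(0.235000, -0.481957) = -1.792543
  y ← 0.060000 + 0.47·(-1.792543) = -0.782495
y(0.47) ≈ -0.7825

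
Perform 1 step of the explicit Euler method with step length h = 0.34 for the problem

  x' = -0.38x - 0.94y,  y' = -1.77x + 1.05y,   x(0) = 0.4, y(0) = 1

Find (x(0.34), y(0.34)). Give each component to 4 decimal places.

0.0287, 1.1163

Euler on (x,y): x_{n+1} = x_n + h·x', y_{n+1} = y_n + h·y'.
0.000000: (0.400000, 1.000000); f=(-1.092000, 0.342000) → (0.028720, 1.116280)
(x(0.34), y(0.34)) ≈ (0.0287, 1.1163)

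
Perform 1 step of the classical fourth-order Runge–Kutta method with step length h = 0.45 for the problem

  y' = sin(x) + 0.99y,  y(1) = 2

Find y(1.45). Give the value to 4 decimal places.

RK4: k1 = f(x_n, y_n); k2 = f(x_n + h/2, y_n + (h/2)·k1); k3 = f(x_n + h/2, y_n + (h/2)·k2); k4 = f(x_n + h, y_n + h·k3); y_{n+1} = y_n + (h/6)·(k1 + 2k2 + 2k3 + k4).
x=1.000000, y=2.000000:
  k1 = f(1.000000, 2.000000) = 2.821471
  k2 = f(1.225000, 2.634831) = 3.549289
  k3 = f(1.225000, 2.798590) = 3.711410
  k4 = f(1.450000, 3.670134) = 4.626146
  y ← 2.000000 + (0.45/6)·(k1 + 2k2 + 2k3 + k4) = 3.647676
y(1.45) ≈ 3.6477

3.6477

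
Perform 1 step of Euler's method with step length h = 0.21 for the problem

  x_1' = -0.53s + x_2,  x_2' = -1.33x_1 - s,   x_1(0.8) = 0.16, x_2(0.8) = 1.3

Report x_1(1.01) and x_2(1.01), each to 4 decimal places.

Euler on (x_1,x_2): x_1_{n+1} = x_1_n + h·x_1', x_2_{n+1} = x_2_n + h·x_2'.
0.800000: (0.160000, 1.300000); f=(0.876000, -1.012800) → (0.343960, 1.087312)
(x_1(1.01), x_2(1.01)) ≈ (0.3440, 1.0873)

0.3440, 1.0873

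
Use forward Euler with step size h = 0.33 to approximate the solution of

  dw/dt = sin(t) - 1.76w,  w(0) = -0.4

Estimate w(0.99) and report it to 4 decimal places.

0.2177

Euler: w_{n+1} = w_n + h·f(t_n, w_n).
t=0.000000, w=-0.400000: f=0.704000 → w ← -0.400000 + 0.33·0.704000 = -0.167680
t=0.330000, w=-0.167680: f=0.619160 → w ← -0.167680 + 0.33·0.619160 = 0.036643
t=0.660000, w=0.036643: f=0.548626 → w ← 0.036643 + 0.33·0.548626 = 0.217689
w(0.99) ≈ 0.2177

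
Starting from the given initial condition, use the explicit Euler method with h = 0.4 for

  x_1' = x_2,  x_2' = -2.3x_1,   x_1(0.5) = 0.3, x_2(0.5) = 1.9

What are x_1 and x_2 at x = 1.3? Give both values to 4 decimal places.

Euler on (x_1,x_2): x_1_{n+1} = x_1_n + h·x_1', x_2_{n+1} = x_2_n + h·x_2'.
0.500000: (0.300000, 1.900000); f=(1.900000, -0.690000) → (1.060000, 1.624000)
0.900000: (1.060000, 1.624000); f=(1.624000, -2.438000) → (1.709600, 0.648800)
(x_1(1.3), x_2(1.3)) ≈ (1.7096, 0.6488)

1.7096, 0.6488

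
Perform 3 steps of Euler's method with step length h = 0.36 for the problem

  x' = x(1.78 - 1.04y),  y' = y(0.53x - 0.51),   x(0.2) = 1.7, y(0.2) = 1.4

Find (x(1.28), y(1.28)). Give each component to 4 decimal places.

Euler on (x,y): x_{n+1} = x_n + h·x', y_{n+1} = y_n + h·y'.
0.200000: (1.700000, 1.400000); f=(0.550800, 0.547400) → (1.898288, 1.597064)
0.560000: (1.898288, 1.597064); f=(0.225998, 0.792292) → (1.979647, 1.882289)
0.920000: (1.979647, 1.882289); f=(-0.351547, 1.014955) → (1.853090, 2.247673)
(x(1.28), y(1.28)) ≈ (1.8531, 2.2477)

1.8531, 2.2477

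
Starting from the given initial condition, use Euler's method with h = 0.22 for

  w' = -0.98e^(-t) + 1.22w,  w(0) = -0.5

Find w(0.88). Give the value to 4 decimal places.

Euler: w_{n+1} = w_n + h·f(t_n, w_n).
t=0.000000, w=-0.500000: f=-1.590000 → w ← -0.500000 + 0.22·(-1.590000) = -0.849800
t=0.220000, w=-0.849800: f=-1.823224 → w ← -0.849800 + 0.22·(-1.823224) = -1.250909
t=0.440000, w=-1.250909: f=-2.157265 → w ← -1.250909 + 0.22·(-2.157265) = -1.725508
t=0.660000, w=-1.725508: f=-2.611634 → w ← -1.725508 + 0.22·(-2.611634) = -2.300067
w(0.88) ≈ -2.3001

-2.3001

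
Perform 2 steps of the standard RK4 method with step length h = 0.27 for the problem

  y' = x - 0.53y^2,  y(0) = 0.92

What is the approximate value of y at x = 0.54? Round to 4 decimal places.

RK4: k1 = f(x_n, y_n); k2 = f(x_n + h/2, y_n + (h/2)·k1); k3 = f(x_n + h/2, y_n + (h/2)·k2); k4 = f(x_n + h, y_n + h·k3); y_{n+1} = y_n + (h/6)·(k1 + 2k2 + 2k3 + k4).
x=0.000000, y=0.920000:
  k1 = f(0.000000, 0.920000) = -0.448592
  k2 = f(0.135000, 0.859440) = -0.256478
  k3 = f(0.135000, 0.885376) = -0.280462
  k4 = f(0.270000, 0.844275) = -0.107784
  y ← 0.920000 + (0.27/6)·(k1 + 2k2 + 2k3 + k4) = 0.846639
x=0.270000, y=0.846639:
  k1 = f(0.270000, 0.846639) = -0.109902
  k2 = f(0.405000, 0.831802) = 0.038296
  k3 = f(0.405000, 0.851808) = 0.020444
  k4 = f(0.540000, 0.852158) = 0.155128
  y ← 0.846639 + (0.27/6)·(k1 + 2k2 + 2k3 + k4) = 0.853960
y(0.54) ≈ 0.8540

0.8540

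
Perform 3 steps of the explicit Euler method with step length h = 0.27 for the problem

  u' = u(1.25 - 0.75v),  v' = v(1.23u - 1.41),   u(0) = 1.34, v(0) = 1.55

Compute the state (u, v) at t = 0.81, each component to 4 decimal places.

1.3467, 1.9086

Euler on (u,v): u_{n+1} = u_n + h·u', v_{n+1} = v_n + h·v'.
0.000000: (1.340000, 1.550000); f=(0.117250, 0.369210) → (1.371657, 1.649687)
0.270000: (1.371657, 1.649687); f=(0.017468, 0.457192) → (1.376374, 1.773129)
0.540000: (1.376374, 1.773129); f=(-0.109899, 0.501689) → (1.346701, 1.908585)
(u(0.81), v(0.81)) ≈ (1.3467, 1.9086)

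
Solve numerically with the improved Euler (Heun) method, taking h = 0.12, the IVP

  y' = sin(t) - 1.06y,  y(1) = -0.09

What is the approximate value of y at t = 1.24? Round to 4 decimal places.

0.1204

Heun: k1 = f(t_n, y_n); k2 = f(t_n + h, y_n + h·k1); y_{n+1} = y_n + (h/2)·(k1 + k2).
t=1.000000, y=-0.090000:
  k1 = f(1.000000, -0.090000) = 0.936871
  k2 = f(1.120000, 0.022425) = 0.876330
  y ← -0.090000 + (0.12/2)·(0.936871 + 0.876330) = 0.018792
t=1.120000, y=0.018792:
  k1 = f(1.120000, 0.018792) = 0.880181
  k2 = f(1.240000, 0.124414) = 0.813905
  y ← 0.018792 + (0.12/2)·(0.880181 + 0.813905) = 0.120437
y(1.24) ≈ 0.1204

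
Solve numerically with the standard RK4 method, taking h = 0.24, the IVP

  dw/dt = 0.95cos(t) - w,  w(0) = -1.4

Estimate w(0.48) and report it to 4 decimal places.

RK4: k1 = f(t_n, w_n); k2 = f(t_n + h/2, w_n + (h/2)·k1); k3 = f(t_n + h/2, w_n + (h/2)·k2); k4 = f(t_n + h, w_n + h·k3); w_{n+1} = w_n + (h/6)·(k1 + 2k2 + 2k3 + k4).
t=0.000000, w=-1.400000:
  k1 = f(0.000000, -1.400000) = 2.350000
  k2 = f(0.120000, -1.118000) = 2.061168
  k3 = f(0.120000, -1.152660) = 2.095828
  k4 = f(0.240000, -0.897001) = 1.819772
  w ← -1.400000 + (0.24/6)·(k1 + 2k2 + 2k3 + k4) = -0.900649
t=0.240000, w=-0.900649:
  k1 = f(0.240000, -0.900649) = 1.823420
  k2 = f(0.360000, -0.681839) = 1.570941
  k3 = f(0.360000, -0.712136) = 1.601238
  k4 = f(0.480000, -0.516352) = 1.358997
  w ← -0.900649 + (0.24/6)·(k1 + 2k2 + 2k3 + k4) = -0.519578
w(0.48) ≈ -0.5196

-0.5196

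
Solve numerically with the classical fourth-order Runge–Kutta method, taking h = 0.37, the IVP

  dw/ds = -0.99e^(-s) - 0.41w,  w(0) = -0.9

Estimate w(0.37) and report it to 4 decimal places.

-1.0561

RK4: k1 = f(s_n, w_n); k2 = f(s_n + h/2, w_n + (h/2)·k1); k3 = f(s_n + h/2, w_n + (h/2)·k2); k4 = f(s_n + h, w_n + h·k3); w_{n+1} = w_n + (h/6)·(k1 + 2k2 + 2k3 + k4).
s=0.000000, w=-0.900000:
  k1 = f(0.000000, -0.900000) = -0.621000
  k2 = f(0.185000, -1.014885) = -0.406690
  k3 = f(0.185000, -0.975238) = -0.422946
  k4 = f(0.370000, -1.056490) = -0.250666
  w ← -0.900000 + (0.37/6)·(k1 + 2k2 + 2k3 + k4) = -1.056075
w(0.37) ≈ -1.0561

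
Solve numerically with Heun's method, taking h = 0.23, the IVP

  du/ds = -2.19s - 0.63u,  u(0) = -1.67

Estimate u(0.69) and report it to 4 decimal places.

Heun: k1 = f(s_n, u_n); k2 = f(s_n + h, u_n + h·k1); u_{n+1} = u_n + (h/2)·(k1 + k2).
s=0.000000, u=-1.670000:
  k1 = f(0.000000, -1.670000) = 1.052100
  k2 = f(0.230000, -1.428017) = 0.395951
  u ← -1.670000 + (0.23/2)·(1.052100 + 0.395951) = -1.503474
s=0.230000, u=-1.503474:
  k1 = f(0.230000, -1.503474) = 0.443489
  k2 = f(0.460000, -1.401472) = -0.124473
  u ← -1.503474 + (0.23/2)·(0.443489 + (-0.124473)) = -1.466787
s=0.460000, u=-1.466787:
  k1 = f(0.460000, -1.466787) = -0.083324
  k2 = f(0.690000, -1.485952) = -0.574950
  u ← -1.466787 + (0.23/2)·(-0.083324 + (-0.574950)) = -1.542489
u(0.69) ≈ -1.5425

-1.5425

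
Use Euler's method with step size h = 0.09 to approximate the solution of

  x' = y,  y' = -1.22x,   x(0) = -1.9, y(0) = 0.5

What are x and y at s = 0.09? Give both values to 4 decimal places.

-1.8550, 0.7086

Euler on (x,y): x_{n+1} = x_n + h·x', y_{n+1} = y_n + h·y'.
0.000000: (-1.900000, 0.500000); f=(0.500000, 2.318000) → (-1.855000, 0.708620)
(x(0.09), y(0.09)) ≈ (-1.8550, 0.7086)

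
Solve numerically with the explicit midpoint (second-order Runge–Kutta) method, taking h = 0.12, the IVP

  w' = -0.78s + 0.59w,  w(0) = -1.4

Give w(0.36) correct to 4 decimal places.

Midpoint: k1 = f(s_n, w_n); k2 = f(s_n + h/2, w_n + (h/2)·k1); w_{n+1} = w_n + h·k2.
s=0.000000, w=-1.400000:
  k1 = f(0.000000, -1.400000) = -0.826000
  k2 = f(0.060000, -1.449560) = -0.902040
  w ← -1.400000 + 0.12·(-0.902040) = -1.508245
s=0.120000, w=-1.508245:
  k1 = f(0.120000, -1.508245) = -0.983464
  k2 = f(0.180000, -1.567253) = -1.065079
  w ← -1.508245 + 0.12·(-1.065079) = -1.636054
s=0.240000, w=-1.636054:
  k1 = f(0.240000, -1.636054) = -1.152472
  k2 = f(0.300000, -1.705203) = -1.240070
  w ← -1.636054 + 0.12·(-1.240070) = -1.784863
w(0.36) ≈ -1.7849

-1.7849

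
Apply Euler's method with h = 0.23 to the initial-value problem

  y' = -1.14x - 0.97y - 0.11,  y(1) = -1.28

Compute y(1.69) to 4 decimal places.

-1.4521

Euler: y_{n+1} = y_n + h·f(x_n, y_n).
x=1.000000, y=-1.280000: f=-0.008400 → y ← -1.280000 + 0.23·(-0.008400) = -1.281932
x=1.230000, y=-1.281932: f=-0.268726 → y ← -1.281932 + 0.23·(-0.268726) = -1.343739
x=1.460000, y=-1.343739: f=-0.470973 → y ← -1.343739 + 0.23·(-0.470973) = -1.452063
y(1.69) ≈ -1.4521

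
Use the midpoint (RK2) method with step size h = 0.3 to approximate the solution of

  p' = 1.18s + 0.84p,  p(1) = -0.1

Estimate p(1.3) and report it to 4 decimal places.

Midpoint: k1 = f(s_n, p_n); k2 = f(s_n + h/2, p_n + (h/2)·k1); p_{n+1} = p_n + h·k2.
s=1.000000, p=-0.100000:
  k1 = f(1.000000, -0.100000) = 1.096000
  k2 = f(1.150000, 0.064400) = 1.411096
  p ← -0.100000 + 0.3·1.411096 = 0.323329
p(1.3) ≈ 0.3233

0.3233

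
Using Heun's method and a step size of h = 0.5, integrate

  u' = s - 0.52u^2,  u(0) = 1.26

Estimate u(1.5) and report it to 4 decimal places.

Heun: k1 = f(s_n, u_n); k2 = f(s_n + h, u_n + h·k1); u_{n+1} = u_n + (h/2)·(k1 + k2).
s=0.000000, u=1.260000:
  k1 = f(0.000000, 1.260000) = -0.825552
  k2 = f(0.500000, 0.847224) = 0.126750
  u ← 1.260000 + (0.5/2)·(-0.825552 + 0.126750) = 1.085299
s=0.500000, u=1.085299:
  k1 = f(0.500000, 1.085299) = -0.112495
  k2 = f(1.000000, 1.029052) = 0.449347
  u ← 1.085299 + (0.5/2)·(-0.112495 + 0.449347) = 1.169513
s=1.000000, u=1.169513:
  k1 = f(1.000000, 1.169513) = 0.288765
  k2 = f(1.500000, 1.313895) = 0.602314
  u ← 1.169513 + (0.5/2)·(0.288765 + 0.602314) = 1.392282
u(1.5) ≈ 1.3923

1.3923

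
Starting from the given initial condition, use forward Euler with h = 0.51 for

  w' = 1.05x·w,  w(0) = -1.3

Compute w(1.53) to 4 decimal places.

Euler: w_{n+1} = w_n + h·f(x_n, w_n).
x=0.000000, w=-1.300000: f=0.000000 → w ← -1.300000 + 0.51·0.000000 = -1.300000
x=0.510000, w=-1.300000: f=-0.696150 → w ← -1.300000 + 0.51·(-0.696150) = -1.655037
x=1.020000, w=-1.655037: f=-1.772544 → w ← -1.655037 + 0.51·(-1.772544) = -2.559034
w(1.53) ≈ -2.5590

-2.5590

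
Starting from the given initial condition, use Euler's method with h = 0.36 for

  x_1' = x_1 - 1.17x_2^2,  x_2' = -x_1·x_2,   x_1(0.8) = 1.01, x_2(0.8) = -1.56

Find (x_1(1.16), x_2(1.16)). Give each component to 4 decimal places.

Euler on (x_1,x_2): x_1_{n+1} = x_1_n + h·x_1', x_2_{n+1} = x_2_n + h·x_2'.
0.800000: (1.010000, -1.560000); f=(-1.837312, 1.575600) → (0.348568, -0.992784)
(x_1(1.16), x_2(1.16)) ≈ (0.3486, -0.9928)

0.3486, -0.9928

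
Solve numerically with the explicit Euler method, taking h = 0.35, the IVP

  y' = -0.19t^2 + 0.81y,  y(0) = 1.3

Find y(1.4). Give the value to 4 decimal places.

Euler: y_{n+1} = y_n + h·f(t_n, y_n).
t=0.000000, y=1.300000: f=1.053000 → y ← 1.300000 + 0.35·1.053000 = 1.668550
t=0.350000, y=1.668550: f=1.328251 → y ← 1.668550 + 0.35·1.328251 = 2.133438
t=0.700000, y=2.133438: f=1.634985 → y ← 2.133438 + 0.35·1.634985 = 2.705682
t=1.050000, y=2.705682: f=1.982128 → y ← 2.705682 + 0.35·1.982128 = 3.399427
y(1.4) ≈ 3.3994

3.3994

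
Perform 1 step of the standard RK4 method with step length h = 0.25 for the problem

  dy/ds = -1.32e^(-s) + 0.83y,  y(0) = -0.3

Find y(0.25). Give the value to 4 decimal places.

-0.6951

RK4: k1 = f(s_n, y_n); k2 = f(s_n + h/2, y_n + (h/2)·k1); k3 = f(s_n + h/2, y_n + (h/2)·k2); k4 = f(s_n + h, y_n + h·k3); y_{n+1} = y_n + (h/6)·(k1 + 2k2 + 2k3 + k4).
s=0.000000, y=-0.300000:
  k1 = f(0.000000, -0.300000) = -1.569000
  k2 = f(0.125000, -0.496125) = -1.576680
  k3 = f(0.125000, -0.497085) = -1.577476
  k4 = f(0.250000, -0.694369) = -1.604343
  y ← -0.300000 + (0.25/6)·(k1 + 2k2 + 2k3 + k4) = -0.695069
y(0.25) ≈ -0.6951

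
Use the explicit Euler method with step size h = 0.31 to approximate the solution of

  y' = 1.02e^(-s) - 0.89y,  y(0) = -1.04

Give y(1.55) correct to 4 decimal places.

Euler: y_{n+1} = y_n + h·f(s_n, y_n).
s=0.000000, y=-1.040000: f=1.945600 → y ← -1.040000 + 0.31·1.945600 = -0.436864
s=0.310000, y=-0.436864: f=1.136925 → y ← -0.436864 + 0.31·1.136925 = -0.084417
s=0.620000, y=-0.084417: f=0.623835 → y ← -0.084417 + 0.31·0.623835 = 0.108971
s=0.930000, y=0.108971: f=0.305460 → y ← 0.108971 + 0.31·0.305460 = 0.203664
s=1.240000, y=0.203664: f=0.113911 → y ← 0.203664 + 0.31·0.113911 = 0.238976
y(1.55) ≈ 0.2390

0.2390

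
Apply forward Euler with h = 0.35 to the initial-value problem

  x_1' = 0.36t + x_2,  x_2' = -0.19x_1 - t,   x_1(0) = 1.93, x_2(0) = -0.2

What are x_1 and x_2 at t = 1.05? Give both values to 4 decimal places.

Euler on (x_1,x_2): x_1_{n+1} = x_1_n + h·x_1', x_2_{n+1} = x_2_n + h·x_2'.
0.000000: (1.930000, -0.200000); f=(-0.200000, -0.366700) → (1.860000, -0.328345)
0.350000: (1.860000, -0.328345); f=(-0.202345, -0.703400) → (1.789179, -0.574535)
0.700000: (1.789179, -0.574535); f=(-0.322535, -1.039944) → (1.676292, -0.938515)
(x_1(1.05), x_2(1.05)) ≈ (1.6763, -0.9385)

1.6763, -0.9385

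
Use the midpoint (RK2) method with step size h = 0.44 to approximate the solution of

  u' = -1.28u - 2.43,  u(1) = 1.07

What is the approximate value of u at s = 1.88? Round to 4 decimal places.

Midpoint: k1 = f(s_n, u_n); k2 = f(s_n + h/2, u_n + (h/2)·k1); u_{n+1} = u_n + h·k2.
s=1.000000, u=1.070000:
  k1 = f(1.000000, 1.070000) = -3.799600
  k2 = f(1.220000, 0.234088) = -2.729633
  u ← 1.070000 + 0.44·(-2.729633) = -0.131038
s=1.440000, u=-0.131038:
  k1 = f(1.440000, -0.131038) = -2.262271
  k2 = f(1.660000, -0.628738) = -1.625215
  u ← -0.131038 + 0.44·(-1.625215) = -0.846133
u(1.88) ≈ -0.8461

-0.8461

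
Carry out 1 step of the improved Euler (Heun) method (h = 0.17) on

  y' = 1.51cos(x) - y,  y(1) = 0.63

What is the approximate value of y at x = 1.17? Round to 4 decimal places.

0.6396

Heun: k1 = f(x_n, y_n); k2 = f(x_n + h, y_n + h·k1); y_{n+1} = y_n + (h/2)·(k1 + k2).
x=1.000000, y=0.630000:
  k1 = f(1.000000, 0.630000) = 0.185856
  k2 = f(1.170000, 0.661596) = -0.072467
  y ← 0.630000 + (0.17/2)·(0.185856 + (-0.072467)) = 0.639638
y(1.17) ≈ 0.6396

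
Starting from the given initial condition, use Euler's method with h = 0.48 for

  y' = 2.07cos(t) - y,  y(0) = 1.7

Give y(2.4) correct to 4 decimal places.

0.1427

Euler: y_{n+1} = y_n + h·f(t_n, y_n).
t=0.000000, y=1.700000: f=0.370000 → y ← 1.700000 + 0.48·0.370000 = 1.877600
t=0.480000, y=1.877600: f=-0.041521 → y ← 1.877600 + 0.48·(-0.041521) = 1.857670
t=0.960000, y=1.857670: f=-0.670484 → y ← 1.857670 + 0.48·(-0.670484) = 1.535838
t=1.440000, y=1.535838: f=-1.265861 → y ← 1.535838 + 0.48·(-1.265861) = 0.928225
t=1.920000, y=0.928225: f=-1.636475 → y ← 0.928225 + 0.48·(-1.636475) = 0.142717
y(2.4) ≈ 0.1427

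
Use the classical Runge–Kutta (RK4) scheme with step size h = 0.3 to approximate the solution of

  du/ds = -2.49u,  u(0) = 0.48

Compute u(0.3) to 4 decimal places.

RK4: k1 = f(s_n, u_n); k2 = f(s_n + h/2, u_n + (h/2)·k1); k3 = f(s_n + h/2, u_n + (h/2)·k2); k4 = f(s_n + h, u_n + h·k3); u_{n+1} = u_n + (h/6)·(k1 + 2k2 + 2k3 + k4).
s=0.000000, u=0.480000:
  k1 = f(0.000000, 0.480000) = -1.195200
  k2 = f(0.150000, 0.300720) = -0.748793
  k3 = f(0.150000, 0.367681) = -0.915526
  k4 = f(0.300000, 0.205342) = -0.511302
  u ← 0.480000 + (0.3/6)·(k1 + 2k2 + 2k3 + k4) = 0.228243
u(0.3) ≈ 0.2282

0.2282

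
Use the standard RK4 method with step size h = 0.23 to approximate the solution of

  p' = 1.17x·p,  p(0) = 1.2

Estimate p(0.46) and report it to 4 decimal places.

RK4: k1 = f(x_n, p_n); k2 = f(x_n + h/2, p_n + (h/2)·k1); k3 = f(x_n + h/2, p_n + (h/2)·k2); k4 = f(x_n + h, p_n + h·k3); p_{n+1} = p_n + (h/6)·(k1 + 2k2 + 2k3 + k4).
x=0.000000, p=1.200000:
  k1 = f(0.000000, 1.200000) = 0.000000
  k2 = f(0.115000, 1.200000) = 0.161460
  k3 = f(0.115000, 1.218568) = 0.163958
  k4 = f(0.230000, 1.237710) = 0.333068
  p ← 1.200000 + (0.23/6)·(k1 + 2k2 + 2k3 + k4) = 1.237716
x=0.230000, p=1.237716:
  k1 = f(0.230000, 1.237716) = 0.333069
  k2 = f(0.345000, 1.276019) = 0.515065
  k3 = f(0.345000, 1.296949) = 0.523513
  k4 = f(0.460000, 1.358124) = 0.730943
  p ← 1.237716 + (0.23/6)·(k1 + 2k2 + 2k3 + k4) = 1.358128
p(0.46) ≈ 1.3581

1.3581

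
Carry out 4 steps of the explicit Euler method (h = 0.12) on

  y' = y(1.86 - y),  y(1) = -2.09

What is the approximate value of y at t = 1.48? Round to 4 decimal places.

-20.3647

Euler: y_{n+1} = y_n + h·f(t_n, y_n).
t=1.000000, y=-2.090000: f=-8.255500 → y ← -2.090000 + 0.12·(-8.255500) = -3.080660
t=1.120000, y=-3.080660: f=-15.220494 → y ← -3.080660 + 0.12·(-15.220494) = -4.907119
t=1.240000, y=-4.907119: f=-33.207061 → y ← -4.907119 + 0.12·(-33.207061) = -8.891967
t=1.360000, y=-8.891967: f=-95.606127 → y ← -8.891967 + 0.12·(-95.606127) = -20.364702
y(1.48) ≈ -20.3647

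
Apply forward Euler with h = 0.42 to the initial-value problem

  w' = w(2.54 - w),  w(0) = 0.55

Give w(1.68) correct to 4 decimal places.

2.5278

Euler: w_{n+1} = w_n + h·f(t_n, w_n).
t=0.000000, w=0.550000: f=1.094500 → w ← 0.550000 + 0.42·1.094500 = 1.009690
t=0.420000, w=1.009690: f=1.545139 → w ← 1.009690 + 0.42·1.545139 = 1.658648
t=0.840000, w=1.658648: f=1.461853 → w ← 1.658648 + 0.42·1.461853 = 2.272626
t=1.260000, w=2.272626: f=0.607640 → w ← 2.272626 + 0.42·0.607640 = 2.527835
w(1.68) ≈ 2.5278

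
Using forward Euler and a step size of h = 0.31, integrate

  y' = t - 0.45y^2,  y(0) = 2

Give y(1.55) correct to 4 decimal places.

Euler: y_{n+1} = y_n + h·f(t_n, y_n).
t=0.000000, y=2.000000: f=-1.800000 → y ← 2.000000 + 0.31·(-1.800000) = 1.442000
t=0.310000, y=1.442000: f=-0.625714 → y ← 1.442000 + 0.31·(-0.625714) = 1.248029
t=0.620000, y=1.248029: f=-0.080909 → y ← 1.248029 + 0.31·(-0.080909) = 1.222947
t=0.930000, y=1.222947: f=0.256980 → y ← 1.222947 + 0.31·0.256980 = 1.302611
t=1.240000, y=1.302611: f=0.476442 → y ← 1.302611 + 0.31·0.476442 = 1.450308
y(1.55) ≈ 1.4503

1.4503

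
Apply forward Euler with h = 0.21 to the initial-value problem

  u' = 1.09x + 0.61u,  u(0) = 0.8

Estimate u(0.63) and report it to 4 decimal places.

Euler: u_{n+1} = u_n + h·f(x_n, u_n).
x=0.000000, u=0.800000: f=0.488000 → u ← 0.800000 + 0.21·0.488000 = 0.902480
x=0.210000, u=0.902480: f=0.779413 → u ← 0.902480 + 0.21·0.779413 = 1.066157
x=0.420000, u=1.066157: f=1.108156 → u ← 1.066157 + 0.21·1.108156 = 1.298869
u(0.63) ≈ 1.2989

1.2989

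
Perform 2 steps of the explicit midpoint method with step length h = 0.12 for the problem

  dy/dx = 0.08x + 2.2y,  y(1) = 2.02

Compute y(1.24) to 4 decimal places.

3.4354

Midpoint: k1 = f(x_n, y_n); k2 = f(x_n + h/2, y_n + (h/2)·k1); y_{n+1} = y_n + h·k2.
x=1.000000, y=2.020000:
  k1 = f(1.000000, 2.020000) = 4.524000
  k2 = f(1.060000, 2.291440) = 5.125968
  y ← 2.020000 + 0.12·5.125968 = 2.635116
x=1.120000, y=2.635116:
  k1 = f(1.120000, 2.635116) = 5.886856
  k2 = f(1.180000, 2.988327) = 6.668720
  y ← 2.635116 + 0.12·6.668720 = 3.435363
y(1.24) ≈ 3.4354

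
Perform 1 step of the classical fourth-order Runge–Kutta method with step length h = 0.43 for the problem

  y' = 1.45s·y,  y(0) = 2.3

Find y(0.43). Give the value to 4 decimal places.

2.6299

RK4: k1 = f(s_n, y_n); k2 = f(s_n + h/2, y_n + (h/2)·k1); k3 = f(s_n + h/2, y_n + (h/2)·k2); k4 = f(s_n + h, y_n + h·k3); y_{n+1} = y_n + (h/6)·(k1 + 2k2 + 2k3 + k4).
s=0.000000, y=2.300000:
  k1 = f(0.000000, 2.300000) = 0.000000
  k2 = f(0.215000, 2.300000) = 0.717025
  k3 = f(0.215000, 2.454160) = 0.765084
  k4 = f(0.430000, 2.628986) = 1.639173
  y ← 2.300000 + (0.43/6)·(k1 + 2k2 + 2k3 + k4) = 2.629910
y(0.43) ≈ 2.6299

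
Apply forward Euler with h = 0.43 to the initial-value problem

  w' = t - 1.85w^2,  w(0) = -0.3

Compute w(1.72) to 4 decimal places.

0.5580

Euler: w_{n+1} = w_n + h·f(t_n, w_n).
t=0.000000, w=-0.300000: f=-0.166500 → w ← -0.300000 + 0.43·(-0.166500) = -0.371595
t=0.430000, w=-0.371595: f=0.174547 → w ← -0.371595 + 0.43·0.174547 = -0.296540
t=0.860000, w=-0.296540: f=0.697319 → w ← -0.296540 + 0.43·0.697319 = 0.003307
t=1.290000, w=0.003307: f=1.289980 → w ← 0.003307 + 0.43·1.289980 = 0.557998
w(1.72) ≈ 0.5580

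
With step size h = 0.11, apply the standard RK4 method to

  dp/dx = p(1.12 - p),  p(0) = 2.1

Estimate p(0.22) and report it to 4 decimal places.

RK4: k1 = f(x_n, p_n); k2 = f(x_n + h/2, p_n + (h/2)·k1); k3 = f(x_n + h/2, p_n + (h/2)·k2); k4 = f(x_n + h, p_n + h·k3); p_{n+1} = p_n + (h/6)·(k1 + 2k2 + 2k3 + k4).
x=0.000000, p=2.100000:
  k1 = f(0.000000, 2.100000) = -2.058000
  k2 = f(0.055000, 1.986810) = -1.722187
  k3 = f(0.055000, 2.005280) = -1.775233
  k4 = f(0.110000, 1.904724) = -1.494683
  p ← 2.100000 + (0.11/6)·(k1 + 2k2 + 2k3 + k4) = 1.906629
x=0.110000, p=1.906629:
  k1 = f(0.110000, 1.906629) = -1.499809
  k2 = f(0.165000, 1.824139) = -1.284448
  k3 = f(0.165000, 1.835984) = -1.314535
  k4 = f(0.220000, 1.762030) = -1.131276
  p ← 1.906629 + (0.11/6)·(k1 + 2k2 + 2k3 + k4) = 1.763096
p(0.22) ≈ 1.7631

1.7631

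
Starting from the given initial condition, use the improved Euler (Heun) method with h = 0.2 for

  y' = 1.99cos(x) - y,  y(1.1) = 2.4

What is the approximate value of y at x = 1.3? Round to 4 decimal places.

Heun: k1 = f(x_n, y_n); k2 = f(x_n + h, y_n + h·k1); y_{n+1} = y_n + (h/2)·(k1 + k2).
x=1.100000, y=2.400000:
  k1 = f(1.100000, 2.400000) = -1.497344
  k2 = f(1.300000, 2.100531) = -1.568209
  y ← 2.400000 + (0.2/2)·(-1.497344 + (-1.568209)) = 2.093445
y(1.3) ≈ 2.0934

2.0934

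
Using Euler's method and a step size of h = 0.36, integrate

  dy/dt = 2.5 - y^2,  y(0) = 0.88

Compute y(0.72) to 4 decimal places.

1.5899

Euler: y_{n+1} = y_n + h·f(t_n, y_n).
t=0.000000, y=0.880000: f=1.725600 → y ← 0.880000 + 0.36·1.725600 = 1.501216
t=0.360000, y=1.501216: f=0.246351 → y ← 1.501216 + 0.36·0.246351 = 1.589902
y(0.72) ≈ 1.5899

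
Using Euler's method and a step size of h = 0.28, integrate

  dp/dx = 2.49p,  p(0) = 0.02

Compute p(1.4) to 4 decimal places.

Euler: p_{n+1} = p_n + h·f(x_n, p_n).
x=0.000000, p=0.020000: f=0.049800 → p ← 0.020000 + 0.28·0.049800 = 0.033944
x=0.280000, p=0.033944: f=0.084521 → p ← 0.033944 + 0.28·0.084521 = 0.057610
x=0.560000, p=0.057610: f=0.143448 → p ← 0.057610 + 0.28·0.143448 = 0.097775
x=0.840000, p=0.097775: f=0.243460 → p ← 0.097775 + 0.28·0.243460 = 0.165944
x=1.120000, p=0.165944: f=0.413201 → p ← 0.165944 + 0.28·0.413201 = 0.281641
p(1.4) ≈ 0.2816

0.2816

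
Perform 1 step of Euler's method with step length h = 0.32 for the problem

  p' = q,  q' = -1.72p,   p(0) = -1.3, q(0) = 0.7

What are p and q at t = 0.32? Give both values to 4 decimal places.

-1.0760, 1.4155

Euler on (p,q): p_{n+1} = p_n + h·p', q_{n+1} = q_n + h·q'.
0.000000: (-1.300000, 0.700000); f=(0.700000, 2.236000) → (-1.076000, 1.415520)
(p(0.32), q(0.32)) ≈ (-1.0760, 1.4155)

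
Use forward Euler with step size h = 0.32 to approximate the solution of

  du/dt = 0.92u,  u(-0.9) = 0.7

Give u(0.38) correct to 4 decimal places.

1.9650

Euler: u_{n+1} = u_n + h·f(t_n, u_n).
t=-0.900000, u=0.700000: f=0.644000 → u ← 0.700000 + 0.32·0.644000 = 0.906080
t=-0.580000, u=0.906080: f=0.833594 → u ← 0.906080 + 0.32·0.833594 = 1.172830
t=-0.260000, u=1.172830: f=1.079004 → u ← 1.172830 + 0.32·1.079004 = 1.518111
t=0.060000, u=1.518111: f=1.396662 → u ← 1.518111 + 0.32·1.396662 = 1.965043
u(0.38) ≈ 1.9650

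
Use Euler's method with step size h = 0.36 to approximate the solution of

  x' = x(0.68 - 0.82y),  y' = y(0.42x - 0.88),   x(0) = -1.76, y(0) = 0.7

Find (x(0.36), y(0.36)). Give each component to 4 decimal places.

-1.8272, 0.2920

Euler on (x,y): x_{n+1} = x_n + h·x', y_{n+1} = y_n + h·y'.
0.000000: (-1.760000, 0.700000); f=(-0.186560, -1.133440) → (-1.827162, 0.291962)
(x(0.36), y(0.36)) ≈ (-1.8272, 0.2920)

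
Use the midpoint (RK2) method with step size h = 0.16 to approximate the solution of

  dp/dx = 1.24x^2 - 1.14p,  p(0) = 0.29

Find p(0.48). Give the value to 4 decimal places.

0.2083

Midpoint: k1 = f(x_n, p_n); k2 = f(x_n + h/2, p_n + (h/2)·k1); p_{n+1} = p_n + h·k2.
x=0.000000, p=0.290000:
  k1 = f(0.000000, 0.290000) = -0.330600
  k2 = f(0.080000, 0.263552) = -0.292513
  p ← 0.290000 + 0.16·(-0.292513) = 0.243198
x=0.160000, p=0.243198:
  k1 = f(0.160000, 0.243198) = -0.245502
  k2 = f(0.240000, 0.223558) = -0.183432
  p ← 0.243198 + 0.16·(-0.183432) = 0.213849
x=0.320000, p=0.213849:
  k1 = f(0.320000, 0.213849) = -0.116812
  k2 = f(0.400000, 0.204504) = -0.034734
  p ← 0.213849 + 0.16·(-0.034734) = 0.208291
p(0.48) ≈ 0.2083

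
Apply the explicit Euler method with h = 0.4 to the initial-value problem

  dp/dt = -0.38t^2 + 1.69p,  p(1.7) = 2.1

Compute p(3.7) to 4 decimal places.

14.6828

Euler: p_{n+1} = p_n + h·f(t_n, p_n).
t=1.700000, p=2.100000: f=2.450800 → p ← 2.100000 + 0.4·2.450800 = 3.080320
t=2.100000, p=3.080320: f=3.529941 → p ← 3.080320 + 0.4·3.529941 = 4.492296
t=2.500000, p=4.492296: f=5.216981 → p ← 4.492296 + 0.4·5.216981 = 6.579089
t=2.900000, p=6.579089: f=7.922860 → p ← 6.579089 + 0.4·7.922860 = 9.748233
t=3.300000, p=9.748233: f=12.336313 → p ← 9.748233 + 0.4·12.336313 = 14.682758
p(3.7) ≈ 14.6828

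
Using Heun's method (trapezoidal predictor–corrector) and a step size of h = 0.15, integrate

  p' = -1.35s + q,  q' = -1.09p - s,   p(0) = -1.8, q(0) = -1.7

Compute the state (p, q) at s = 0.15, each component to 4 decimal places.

Heun on (p,q): k1 = f(s_n, state_n); k2 = f(s_n + h, state_n + h·k1); state_{n+1} = state_n + (h/2)·(k1 + k2).
0.000000: (-1.800000, -1.700000)
  k1 = (-1.700000, 1.962000)
  predictor → (-2.055000, -1.405700)
  k2 = (-1.608200, 2.089950)
  → (-2.048115, -1.396104)
(p(0.15), q(0.15)) ≈ (-2.0481, -1.3961)

-2.0481, -1.3961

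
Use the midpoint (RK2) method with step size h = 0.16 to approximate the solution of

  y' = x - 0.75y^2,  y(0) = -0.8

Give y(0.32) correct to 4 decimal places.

-0.9313

Midpoint: k1 = f(x_n, y_n); k2 = f(x_n + h/2, y_n + (h/2)·k1); y_{n+1} = y_n + h·k2.
x=0.000000, y=-0.800000:
  k1 = f(0.000000, -0.800000) = -0.480000
  k2 = f(0.080000, -0.838400) = -0.447186
  y ← -0.800000 + 0.16·(-0.447186) = -0.871550
x=0.160000, y=-0.871550:
  k1 = f(0.160000, -0.871550) = -0.409699
  k2 = f(0.240000, -0.904326) = -0.373354
  y ← -0.871550 + 0.16·(-0.373354) = -0.931286
y(0.32) ≈ -0.9313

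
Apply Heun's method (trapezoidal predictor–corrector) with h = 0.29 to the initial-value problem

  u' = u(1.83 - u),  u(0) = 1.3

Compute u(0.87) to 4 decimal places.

Heun: k1 = f(s_n, u_n); k2 = f(s_n + h, u_n + h·k1); u_{n+1} = u_n + (h/2)·(k1 + k2).
s=0.000000, u=1.300000:
  k1 = f(0.000000, 1.300000) = 0.689000
  k2 = f(0.290000, 1.499810) = 0.495222
  u ← 1.300000 + (0.29/2)·(0.689000 + 0.495222) = 1.471712
s=0.290000, u=1.471712:
  k1 = f(0.290000, 1.471712) = 0.527296
  k2 = f(0.580000, 1.624628) = 0.333653
  u ← 1.471712 + (0.29/2)·(0.527296 + 0.333653) = 1.596550
s=0.580000, u=1.596550:
  k1 = f(0.580000, 1.596550) = 0.372715
  k2 = f(0.870000, 1.704637) = 0.213698
  u ← 1.596550 + (0.29/2)·(0.372715 + 0.213698) = 1.681580
u(0.87) ≈ 1.6816

1.6816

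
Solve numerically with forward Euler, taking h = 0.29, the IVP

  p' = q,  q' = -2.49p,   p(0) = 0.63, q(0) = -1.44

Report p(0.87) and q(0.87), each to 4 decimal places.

Euler on (p,q): p_{n+1} = p_n + h·p', q_{n+1} = q_n + h·q'.
0.000000: (0.630000, -1.440000); f=(-1.440000, -1.568700) → (0.212400, -1.894923)
0.290000: (0.212400, -1.894923); f=(-1.894923, -0.528876) → (-0.337128, -2.048297)
0.580000: (-0.337128, -2.048297); f=(-2.048297, 0.839448) → (-0.931134, -1.804857)
(p(0.87), q(0.87)) ≈ (-0.9311, -1.8049)

-0.9311, -1.8049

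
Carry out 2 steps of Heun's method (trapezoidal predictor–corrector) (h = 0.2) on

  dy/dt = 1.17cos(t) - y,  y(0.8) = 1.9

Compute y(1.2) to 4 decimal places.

Heun: k1 = f(t_n, y_n); k2 = f(t_n + h, y_n + h·k1); y_{n+1} = y_n + (h/2)·(k1 + k2).
t=0.800000, y=1.900000:
  k1 = f(0.800000, 1.900000) = -1.084853
  k2 = f(1.000000, 1.683029) = -1.050876
  y ← 1.900000 + (0.2/2)·(-1.084853 + (-1.050876)) = 1.686427
t=1.000000, y=1.686427:
  k1 = f(1.000000, 1.686427) = -1.054273
  k2 = f(1.200000, 1.475572) = -1.051614
  y ← 1.686427 + (0.2/2)·(-1.054273 + (-1.051614)) = 1.475838
y(1.2) ≈ 1.4758

1.4758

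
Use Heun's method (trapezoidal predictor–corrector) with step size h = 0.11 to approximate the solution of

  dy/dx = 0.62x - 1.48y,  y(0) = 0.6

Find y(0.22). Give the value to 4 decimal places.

0.4478

Heun: k1 = f(x_n, y_n); k2 = f(x_n + h, y_n + h·k1); y_{n+1} = y_n + (h/2)·(k1 + k2).
x=0.000000, y=0.600000:
  k1 = f(0.000000, 0.600000) = -0.888000
  k2 = f(0.110000, 0.502320) = -0.675234
  y ← 0.600000 + (0.11/2)·(-0.888000 + (-0.675234)) = 0.514022
x=0.110000, y=0.514022:
  k1 = f(0.110000, 0.514022) = -0.692553
  k2 = f(0.220000, 0.437841) = -0.511605
  y ← 0.514022 + (0.11/2)·(-0.692553 + (-0.511605)) = 0.447793
y(0.22) ≈ 0.4478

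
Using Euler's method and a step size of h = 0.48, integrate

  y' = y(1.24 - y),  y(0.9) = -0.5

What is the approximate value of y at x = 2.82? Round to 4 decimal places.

-17.8235

Euler: y_{n+1} = y_n + h·f(x_n, y_n).
x=0.900000, y=-0.500000: f=-0.870000 → y ← -0.500000 + 0.48·(-0.870000) = -0.917600
x=1.380000, y=-0.917600: f=-1.979814 → y ← -0.917600 + 0.48·(-1.979814) = -1.867911
x=1.860000, y=-1.867911: f=-5.805299 → y ← -1.867911 + 0.48·(-5.805299) = -4.654454
x=2.340000, y=-4.654454: f=-27.435467 → y ← -4.654454 + 0.48·(-27.435467) = -17.823478
y(2.82) ≈ -17.8235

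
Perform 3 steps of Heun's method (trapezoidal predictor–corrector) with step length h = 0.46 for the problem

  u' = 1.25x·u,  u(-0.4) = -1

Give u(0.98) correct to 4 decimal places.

-1.5954

Heun: k1 = f(x_n, u_n); k2 = f(x_n + h, u_n + h·k1); u_{n+1} = u_n + (h/2)·(k1 + k2).
x=-0.400000, u=-1.000000:
  k1 = f(-0.400000, -1.000000) = 0.500000
  k2 = f(0.060000, -0.770000) = -0.057750
  u ← -1.000000 + (0.46/2)·(0.500000 + (-0.057750)) = -0.898282
x=0.060000, u=-0.898282:
  k1 = f(0.060000, -0.898282) = -0.067371
  k2 = f(0.520000, -0.929273) = -0.604028
  u ← -0.898282 + (0.46/2)·(-0.067371 + (-0.604028)) = -1.052704
x=0.520000, u=-1.052704:
  k1 = f(0.520000, -1.052704) = -0.684258
  k2 = f(0.980000, -1.367463) = -1.675142
  u ← -1.052704 + (0.46/2)·(-0.684258 + (-1.675142)) = -1.595366
u(0.98) ≈ -1.5954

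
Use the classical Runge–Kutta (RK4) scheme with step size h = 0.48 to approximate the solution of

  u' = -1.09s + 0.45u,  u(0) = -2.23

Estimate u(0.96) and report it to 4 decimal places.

-4.0180

RK4: k1 = f(s_n, u_n); k2 = f(s_n + h/2, u_n + (h/2)·k1); k3 = f(s_n + h/2, u_n + (h/2)·k2); k4 = f(s_n + h, u_n + h·k3); u_{n+1} = u_n + (h/6)·(k1 + 2k2 + 2k3 + k4).
s=0.000000, u=-2.230000:
  k1 = f(0.000000, -2.230000) = -1.003500
  k2 = f(0.240000, -2.470840) = -1.373478
  k3 = f(0.240000, -2.559635) = -1.413436
  k4 = f(0.480000, -2.908449) = -1.832002
  u ← -2.230000 + (0.48/6)·(k1 + 2k2 + 2k3 + k4) = -2.902746
s=0.480000, u=-2.902746:
  k1 = f(0.480000, -2.902746) = -1.829436
  k2 = f(0.720000, -3.341811) = -2.288615
  k3 = f(0.720000, -3.452014) = -2.338206
  k4 = f(0.960000, -4.025085) = -2.857688
  u ← -2.902746 + (0.48/6)·(k1 + 2k2 + 2k3 + k4) = -4.018008
u(0.96) ≈ -4.0180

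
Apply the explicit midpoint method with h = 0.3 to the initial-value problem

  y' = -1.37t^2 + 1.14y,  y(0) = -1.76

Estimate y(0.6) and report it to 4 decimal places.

-3.5545

Midpoint: k1 = f(t_n, y_n); k2 = f(t_n + h/2, y_n + (h/2)·k1); y_{n+1} = y_n + h·k2.
t=0.000000, y=-1.760000:
  k1 = f(0.000000, -1.760000) = -2.006400
  k2 = f(0.150000, -2.060960) = -2.380319
  y ← -1.760000 + 0.3·(-2.380319) = -2.474096
t=0.300000, y=-2.474096:
  k1 = f(0.300000, -2.474096) = -2.943769
  k2 = f(0.450000, -2.915661) = -3.601279
  y ← -2.474096 + 0.3·(-3.601279) = -3.554479
y(0.6) ≈ -3.5545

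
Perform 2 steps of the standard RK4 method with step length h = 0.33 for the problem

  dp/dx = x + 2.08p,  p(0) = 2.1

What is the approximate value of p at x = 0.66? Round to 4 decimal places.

8.6379

RK4: k1 = f(x_n, p_n); k2 = f(x_n + h/2, p_n + (h/2)·k1); k3 = f(x_n + h/2, p_n + (h/2)·k2); k4 = f(x_n + h, p_n + h·k3); p_{n+1} = p_n + (h/6)·(k1 + 2k2 + 2k3 + k4).
x=0.000000, p=2.100000:
  k1 = f(0.000000, 2.100000) = 4.368000
  k2 = f(0.165000, 2.820720) = 6.032098
  k3 = f(0.165000, 3.095296) = 6.603216
  k4 = f(0.330000, 4.279061) = 9.230447
  p ← 2.100000 + (0.33/6)·(k1 + 2k2 + 2k3 + k4) = 4.237799
x=0.330000, p=4.237799:
  k1 = f(0.330000, 4.237799) = 9.144622
  k2 = f(0.495000, 5.746662) = 12.448056
  k3 = f(0.495000, 6.291728) = 13.581795
  k4 = f(0.660000, 8.719791) = 18.797166
  p ← 4.237799 + (0.33/6)·(k1 + 2k2 + 2k3 + k4) = 8.637881
p(0.66) ≈ 8.6379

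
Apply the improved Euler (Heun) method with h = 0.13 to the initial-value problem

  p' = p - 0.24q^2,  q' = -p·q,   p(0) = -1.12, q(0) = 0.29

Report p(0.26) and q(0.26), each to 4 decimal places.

-1.4597, 0.4038

Heun on (p,q): k1 = f(t_n, state_n); k2 = f(t_n + h, state_n + h·k1); state_{n+1} = state_n + (h/2)·(k1 + k2).
0.000000: (-1.120000, 0.290000)
  k1 = (-1.140184, 0.324800)
  predictor → (-1.268224, 0.332224)
  k2 = (-1.294713, 0.421334)
  → (-1.278268, 0.338499)
0.130000: (-1.278268, 0.338499)
  k1 = (-1.305768, 0.432692)
  predictor → (-1.448018, 0.394749)
  k2 = (-1.485417, 0.571603)
  → (-1.459695, 0.403778)
(p(0.26), q(0.26)) ≈ (-1.4597, 0.4038)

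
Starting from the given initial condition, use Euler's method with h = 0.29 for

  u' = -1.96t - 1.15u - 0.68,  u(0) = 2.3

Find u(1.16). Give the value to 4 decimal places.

-0.8082

Euler: u_{n+1} = u_n + h·f(t_n, u_n).
t=0.000000, u=2.300000: f=-3.325000 → u ← 2.300000 + 0.29·(-3.325000) = 1.335750
t=0.290000, u=1.335750: f=-2.784512 → u ← 1.335750 + 0.29·(-2.784512) = 0.528241
t=0.580000, u=0.528241: f=-2.424278 → u ← 0.528241 + 0.29·(-2.424278) = -0.174799
t=0.870000, u=-0.174799: f=-2.184181 → u ← -0.174799 + 0.29·(-2.184181) = -0.808212
u(1.16) ≈ -0.8082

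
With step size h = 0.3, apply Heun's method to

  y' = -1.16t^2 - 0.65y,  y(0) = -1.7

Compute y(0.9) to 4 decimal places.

Heun: k1 = f(t_n, y_n); k2 = f(t_n + h, y_n + h·k1); y_{n+1} = y_n + (h/2)·(k1 + k2).
t=0.000000, y=-1.700000:
  k1 = f(0.000000, -1.700000) = 1.105000
  k2 = f(0.300000, -1.368500) = 0.785125
  y ← -1.700000 + (0.3/2)·(1.105000 + 0.785125) = -1.416481
t=0.300000, y=-1.416481:
  k1 = f(0.300000, -1.416481) = 0.816313
  k2 = f(0.600000, -1.171587) = 0.343932
  y ← -1.416481 + (0.3/2)·(0.816313 + 0.343932) = -1.242445
t=0.600000, y=-1.242445:
  k1 = f(0.600000, -1.242445) = 0.389989
  k2 = f(0.900000, -1.125448) = -0.208059
  y ← -1.242445 + (0.3/2)·(0.389989 + (-0.208059)) = -1.215155
y(0.9) ≈ -1.2152

-1.2152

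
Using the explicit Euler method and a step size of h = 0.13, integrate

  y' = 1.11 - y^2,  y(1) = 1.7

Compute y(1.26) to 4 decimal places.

1.3325

Euler: y_{n+1} = y_n + h·f(t_n, y_n).
t=1.000000, y=1.700000: f=-1.780000 → y ← 1.700000 + 0.13·(-1.780000) = 1.468600
t=1.130000, y=1.468600: f=-1.046786 → y ← 1.468600 + 0.13·(-1.046786) = 1.332518
y(1.26) ≈ 1.3325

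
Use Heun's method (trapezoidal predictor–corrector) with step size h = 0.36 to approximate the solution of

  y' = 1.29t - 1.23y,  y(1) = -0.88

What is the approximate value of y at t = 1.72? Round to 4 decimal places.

0.4892

Heun: k1 = f(t_n, y_n); k2 = f(t_n + h, y_n + h·k1); y_{n+1} = y_n + (h/2)·(k1 + k2).
t=1.000000, y=-0.880000:
  k1 = f(1.000000, -0.880000) = 2.372400
  k2 = f(1.360000, -0.025936) = 1.786301
  y ← -0.880000 + (0.36/2)·(2.372400 + 1.786301) = -0.131434
t=1.360000, y=-0.131434:
  k1 = f(1.360000, -0.131434) = 1.916064
  k2 = f(1.720000, 0.558349) = 1.532031
  y ← -0.131434 + (0.36/2)·(1.916064 + 1.532031) = 0.489223
y(1.72) ≈ 0.4892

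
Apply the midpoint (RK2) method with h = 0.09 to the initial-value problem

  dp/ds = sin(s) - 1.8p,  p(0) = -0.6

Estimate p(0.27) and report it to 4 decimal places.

Midpoint: k1 = f(s_n, p_n); k2 = f(s_n + h/2, p_n + (h/2)·k1); p_{n+1} = p_n + h·k2.
s=0.000000, p=-0.600000:
  k1 = f(0.000000, -0.600000) = 1.080000
  k2 = f(0.045000, -0.551400) = 1.037505
  p ← -0.600000 + 0.09·1.037505 = -0.506625
s=0.090000, p=-0.506625:
  k1 = f(0.090000, -0.506625) = 1.001803
  k2 = f(0.135000, -0.461543) = 0.965369
  p ← -0.506625 + 0.09·0.965369 = -0.419741
s=0.180000, p=-0.419741:
  k1 = f(0.180000, -0.419741) = 0.934564
  k2 = f(0.225000, -0.377686) = 0.902941
  p ← -0.419741 + 0.09·0.902941 = -0.338477
p(0.27) ≈ -0.3385

-0.3385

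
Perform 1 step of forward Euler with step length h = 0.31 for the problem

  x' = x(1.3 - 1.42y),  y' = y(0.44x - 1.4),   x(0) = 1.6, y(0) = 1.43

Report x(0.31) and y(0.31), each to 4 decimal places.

1.2376, 1.1215

Euler on (x,y): x_{n+1} = x_n + h·x', y_{n+1} = y_n + h·y'.
0.000000: (1.600000, 1.430000); f=(-1.168960, -0.995280) → (1.237622, 1.121463)
(x(0.31), y(0.31)) ≈ (1.2376, 1.1215)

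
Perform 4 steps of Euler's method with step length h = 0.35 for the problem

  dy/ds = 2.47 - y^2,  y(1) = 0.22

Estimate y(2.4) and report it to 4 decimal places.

Euler: y_{n+1} = y_n + h·f(s_n, y_n).
s=1.000000, y=0.220000: f=2.421600 → y ← 0.220000 + 0.35·2.421600 = 1.067560
s=1.350000, y=1.067560: f=1.330316 → y ← 1.067560 + 0.35·1.330316 = 1.533170
s=1.700000, y=1.533170: f=0.119388 → y ← 1.533170 + 0.35·0.119388 = 1.574956
s=2.050000, y=1.574956: f=-0.010488 → y ← 1.574956 + 0.35·(-0.010488) = 1.571286
y(2.4) ≈ 1.5713

1.5713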